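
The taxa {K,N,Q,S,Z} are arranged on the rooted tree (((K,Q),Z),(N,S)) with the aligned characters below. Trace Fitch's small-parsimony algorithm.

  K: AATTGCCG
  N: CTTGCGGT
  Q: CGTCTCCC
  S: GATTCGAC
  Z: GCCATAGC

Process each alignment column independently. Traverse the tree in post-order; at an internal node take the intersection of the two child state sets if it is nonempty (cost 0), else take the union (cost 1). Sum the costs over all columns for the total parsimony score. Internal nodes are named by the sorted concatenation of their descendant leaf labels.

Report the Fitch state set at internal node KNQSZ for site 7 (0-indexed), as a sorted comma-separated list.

KQ@0: {A} ∪ {C} = {A,C} (union, +1)
KQZ@0: {A,C} ∪ {G} = {A,C,G} (union, +1)
NS@0: {C} ∪ {G} = {C,G} (union, +1)
KNQSZ@0: {A,C,G} ∩ {C,G} = {C,G} (intersection, +0)
KQ@1: {A} ∪ {G} = {A,G} (union, +1)
KQZ@1: {A,G} ∪ {C} = {A,C,G} (union, +1)
NS@1: {T} ∪ {A} = {A,T} (union, +1)
KNQSZ@1: {A,C,G} ∩ {A,T} = {A} (intersection, +0)
KQ@2: {T} ∩ {T} = {T} (intersection, +0)
KQZ@2: {T} ∪ {C} = {C,T} (union, +1)
NS@2: {T} ∩ {T} = {T} (intersection, +0)
KNQSZ@2: {C,T} ∩ {T} = {T} (intersection, +0)
KQ@3: {T} ∪ {C} = {C,T} (union, +1)
KQZ@3: {C,T} ∪ {A} = {A,C,T} (union, +1)
NS@3: {G} ∪ {T} = {G,T} (union, +1)
KNQSZ@3: {A,C,T} ∩ {G,T} = {T} (intersection, +0)
KQ@4: {G} ∪ {T} = {G,T} (union, +1)
KQZ@4: {G,T} ∩ {T} = {T} (intersection, +0)
NS@4: {C} ∩ {C} = {C} (intersection, +0)
KNQSZ@4: {T} ∪ {C} = {C,T} (union, +1)
KQ@5: {C} ∩ {C} = {C} (intersection, +0)
KQZ@5: {C} ∪ {A} = {A,C} (union, +1)
NS@5: {G} ∩ {G} = {G} (intersection, +0)
KNQSZ@5: {A,C} ∪ {G} = {A,C,G} (union, +1)
KQ@6: {C} ∩ {C} = {C} (intersection, +0)
KQZ@6: {C} ∪ {G} = {C,G} (union, +1)
NS@6: {G} ∪ {A} = {A,G} (union, +1)
KNQSZ@6: {C,G} ∩ {A,G} = {G} (intersection, +0)
KQ@7: {G} ∪ {C} = {C,G} (union, +1)
KQZ@7: {C,G} ∩ {C} = {C} (intersection, +0)
NS@7: {T} ∪ {C} = {C,T} (union, +1)
KNQSZ@7: {C} ∩ {C,T} = {C} (intersection, +0)
per-site changes: [3, 3, 1, 3, 2, 2, 2, 2]; total = 18

C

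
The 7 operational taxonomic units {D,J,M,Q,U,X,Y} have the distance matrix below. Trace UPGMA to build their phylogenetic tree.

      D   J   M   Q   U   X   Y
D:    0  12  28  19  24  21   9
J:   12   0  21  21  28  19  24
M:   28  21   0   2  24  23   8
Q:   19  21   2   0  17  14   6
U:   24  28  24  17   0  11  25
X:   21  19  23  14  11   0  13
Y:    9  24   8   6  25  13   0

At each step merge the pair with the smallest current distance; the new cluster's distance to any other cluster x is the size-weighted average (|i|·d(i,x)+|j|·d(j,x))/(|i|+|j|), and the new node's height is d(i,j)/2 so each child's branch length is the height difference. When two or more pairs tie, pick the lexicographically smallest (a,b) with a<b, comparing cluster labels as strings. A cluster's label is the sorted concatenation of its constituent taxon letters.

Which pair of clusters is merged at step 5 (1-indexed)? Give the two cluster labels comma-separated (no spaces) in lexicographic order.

1. join M+Q (d=2) ⇒ MQ; edges |M|=1, |Q|=1
  updated: d(D,MQ)=47/2, d(J,MQ)=21, d(MQ,U)=41/2, d(MQ,X)=37/2, d(MQ,Y)=7
2. join MQ+Y (d=7) ⇒ MQY; edges |MQ|=5/2, |Y|=7/2
  updated: d(D,MQY)=56/3, d(J,MQY)=22, d(MQY,U)=22, d(MQY,X)=50/3
3. join U+X (d=11) ⇒ UX; edges |U|=11/2, |X|=11/2
  updated: d(D,UX)=45/2, d(J,UX)=47/2, d(MQY,UX)=58/3
4. join D+J (d=12) ⇒ DJ; edges |D|=6, |J|=6
  updated: d(DJ,MQY)=61/3, d(DJ,UX)=23
5. join MQY+UX (d=58/3) ⇒ MQUXY; edges |MQY|=37/6, |UX|=25/6
  updated: d(DJ,MQUXY)=107/5
6. join DJ+MQUXY (d=107/5) ⇒ DJMQUXY; edges |DJ|=47/10, |MQUXY|=31/30
final tree: ((D:6,J:6):47/10,(((M:1,Q:1):5/2,Y:7/2):37/6,(U:11/2,X:11/2):25/6):31/30)
total length: 706/15

MQY,UX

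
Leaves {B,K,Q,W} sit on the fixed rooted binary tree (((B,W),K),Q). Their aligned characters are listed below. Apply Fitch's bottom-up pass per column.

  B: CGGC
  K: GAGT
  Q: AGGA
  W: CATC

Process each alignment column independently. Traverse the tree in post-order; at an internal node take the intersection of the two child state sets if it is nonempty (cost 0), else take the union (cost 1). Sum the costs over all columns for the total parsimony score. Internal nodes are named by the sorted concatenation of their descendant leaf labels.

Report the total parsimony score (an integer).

7

[col 0] BW: children B:{C}, W:{C} ∩→ {C}; cost 0
[col 0] BKW: children BW:{C}, K:{G} ∪→ {C,G}; cost 1
[col 0] BKQW: children BKW:{C,G}, Q:{A} ∪→ {A,C,G}; cost 1
[col 1] BW: children B:{G}, W:{A} ∪→ {A,G}; cost 1
[col 1] BKW: children BW:{A,G}, K:{A} ∩→ {A}; cost 0
[col 1] BKQW: children BKW:{A}, Q:{G} ∪→ {A,G}; cost 1
[col 2] BW: children B:{G}, W:{T} ∪→ {G,T}; cost 1
[col 2] BKW: children BW:{G,T}, K:{G} ∩→ {G}; cost 0
[col 2] BKQW: children BKW:{G}, Q:{G} ∩→ {G}; cost 0
[col 3] BW: children B:{C}, W:{C} ∩→ {C}; cost 0
[col 3] BKW: children BW:{C}, K:{T} ∪→ {C,T}; cost 1
[col 3] BKQW: children BKW:{C,T}, Q:{A} ∪→ {A,C,T}; cost 1
per-site changes: [2, 2, 1, 2]; total = 7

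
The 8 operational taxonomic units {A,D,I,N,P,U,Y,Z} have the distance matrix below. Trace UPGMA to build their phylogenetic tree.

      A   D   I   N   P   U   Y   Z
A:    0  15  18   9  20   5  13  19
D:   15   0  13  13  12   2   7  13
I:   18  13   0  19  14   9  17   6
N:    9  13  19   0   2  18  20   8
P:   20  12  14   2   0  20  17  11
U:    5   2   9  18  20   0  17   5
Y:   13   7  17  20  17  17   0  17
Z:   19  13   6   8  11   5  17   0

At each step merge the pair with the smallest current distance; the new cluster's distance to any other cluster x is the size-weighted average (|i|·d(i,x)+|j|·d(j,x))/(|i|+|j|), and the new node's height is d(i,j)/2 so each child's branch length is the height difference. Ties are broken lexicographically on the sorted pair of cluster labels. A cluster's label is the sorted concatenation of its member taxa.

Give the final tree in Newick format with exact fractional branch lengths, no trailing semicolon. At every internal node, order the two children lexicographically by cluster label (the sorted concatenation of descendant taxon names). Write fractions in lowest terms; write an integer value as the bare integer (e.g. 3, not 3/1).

(((A:5,(D:1,U:1):4):7/6,Y:37/6):4/3,((I:3,Z:3):7/2,(N:1,P:1):11/2):1)

iteration 1: select D,U (d=2); attach at lengths (1, 1); label the merged cluster DU
  updated: d(A,DU)=10, d(DU,I)=11, d(DU,N)=31/2, d(DU,P)=16, d(DU,Y)=12, d(DU,Z)=9
iteration 2: select N,P (d=2); attach at lengths (1, 1); label the merged cluster NP
  updated: d(A,NP)=29/2, d(DU,NP)=63/4, d(I,NP)=33/2, d(NP,Y)=37/2, d(NP,Z)=19/2
iteration 3: select I,Z (d=6); attach at lengths (3, 3); label the merged cluster IZ
  updated: d(A,IZ)=37/2, d(DU,IZ)=10, d(IZ,NP)=13, d(IZ,Y)=17
iteration 4: select A,DU (d=10); attach at lengths (5, 4); label the merged cluster ADU
  updated: d(ADU,IZ)=77/6, d(ADU,NP)=46/3, d(ADU,Y)=37/3
iteration 5: select ADU,Y (d=37/3); attach at lengths (7/6, 37/6); label the merged cluster ADUY
  updated: d(ADUY,IZ)=111/8, d(ADUY,NP)=129/8
iteration 6: select IZ,NP (d=13); attach at lengths (7/2, 11/2); label the merged cluster INPZ
  updated: d(ADUY,INPZ)=15
iteration 7: select ADUY,INPZ (d=15); attach at lengths (4/3, 1); label the merged cluster ADINPUYZ
final tree: (((A:5,(D:1,U:1):4):7/6,Y:37/6):4/3,((I:3,Z:3):7/2,(N:1,P:1):11/2):1)
total length: 113/3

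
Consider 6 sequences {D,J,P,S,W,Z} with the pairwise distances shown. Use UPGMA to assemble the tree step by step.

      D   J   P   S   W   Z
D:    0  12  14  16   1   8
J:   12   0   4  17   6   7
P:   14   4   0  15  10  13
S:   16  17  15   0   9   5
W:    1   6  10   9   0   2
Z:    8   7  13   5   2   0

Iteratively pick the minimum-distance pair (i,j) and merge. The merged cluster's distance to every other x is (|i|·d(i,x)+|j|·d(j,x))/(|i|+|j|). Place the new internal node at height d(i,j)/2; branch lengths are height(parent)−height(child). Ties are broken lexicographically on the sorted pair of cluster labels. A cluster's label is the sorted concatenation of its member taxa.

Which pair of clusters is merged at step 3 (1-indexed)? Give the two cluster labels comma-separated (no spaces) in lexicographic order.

iteration 1: select D,W (d=1); attach at lengths (1/2, 1/2); label the merged cluster DW
  updated: d(DW,J)=9, d(DW,P)=12, d(DW,S)=25/2, d(DW,Z)=5
iteration 2: select J,P (d=4); attach at lengths (2, 2); label the merged cluster JP
  updated: d(DW,JP)=21/2, d(JP,S)=16, d(JP,Z)=10
iteration 3: select DW,Z (d=5); attach at lengths (2, 5/2); label the merged cluster DWZ
  updated: d(DWZ,JP)=31/3, d(DWZ,S)=10
iteration 4: select DWZ,S (d=10); attach at lengths (5/2, 5); label the merged cluster DSWZ
  updated: d(DSWZ,JP)=47/4
iteration 5: select DSWZ,JP (d=47/4); attach at lengths (7/8, 31/8); label the merged cluster DJPSWZ
final tree: ((((D:1/2,W:1/2):2,Z:5/2):5/2,S:5):7/8,(J:2,P:2):31/8)
total length: 87/4

DW,Z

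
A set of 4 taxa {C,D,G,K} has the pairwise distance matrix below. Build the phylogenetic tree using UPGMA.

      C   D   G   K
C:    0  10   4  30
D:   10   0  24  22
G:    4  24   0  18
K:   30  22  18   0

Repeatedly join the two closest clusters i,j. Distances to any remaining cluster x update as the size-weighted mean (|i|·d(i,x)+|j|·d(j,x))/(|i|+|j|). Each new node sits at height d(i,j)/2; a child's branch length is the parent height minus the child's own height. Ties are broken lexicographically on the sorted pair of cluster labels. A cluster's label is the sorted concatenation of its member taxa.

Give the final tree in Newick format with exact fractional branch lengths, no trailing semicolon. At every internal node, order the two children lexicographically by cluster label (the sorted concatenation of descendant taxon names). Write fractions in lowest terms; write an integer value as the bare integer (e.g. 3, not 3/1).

iteration 1: select C,G (d=4); attach at lengths (2, 2); label the merged cluster CG
  updated: d(CG,D)=17, d(CG,K)=24
iteration 2: select CG,D (d=17); attach at lengths (13/2, 17/2); label the merged cluster CDG
  updated: d(CDG,K)=70/3
iteration 3: select CDG,K (d=70/3); attach at lengths (19/6, 35/3); label the merged cluster CDGK
final tree: (((C:2,G:2):13/2,D:17/2):19/6,K:35/3)
total length: 203/6

(((C:2,G:2):13/2,D:17/2):19/6,K:35/3)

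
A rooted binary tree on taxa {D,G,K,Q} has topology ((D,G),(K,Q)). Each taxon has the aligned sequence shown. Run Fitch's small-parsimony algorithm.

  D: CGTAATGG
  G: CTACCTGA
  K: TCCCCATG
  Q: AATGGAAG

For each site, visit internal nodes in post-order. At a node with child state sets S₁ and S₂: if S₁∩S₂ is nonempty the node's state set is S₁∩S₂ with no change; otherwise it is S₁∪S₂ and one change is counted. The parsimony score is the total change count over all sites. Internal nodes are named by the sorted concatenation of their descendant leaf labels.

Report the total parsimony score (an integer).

[col 0] DG: children D:{C}, G:{C} ∩→ {C}; cost 0
[col 0] KQ: children K:{T}, Q:{A} ∪→ {A,T}; cost 1
[col 0] DGKQ: children DG:{C}, KQ:{A,T} ∪→ {A,C,T}; cost 1
[col 1] DG: children D:{G}, G:{T} ∪→ {G,T}; cost 1
[col 1] KQ: children K:{C}, Q:{A} ∪→ {A,C}; cost 1
[col 1] DGKQ: children DG:{G,T}, KQ:{A,C} ∪→ {A,C,G,T}; cost 1
[col 2] DG: children D:{T}, G:{A} ∪→ {A,T}; cost 1
[col 2] KQ: children K:{C}, Q:{T} ∪→ {C,T}; cost 1
[col 2] DGKQ: children DG:{A,T}, KQ:{C,T} ∩→ {T}; cost 0
[col 3] DG: children D:{A}, G:{C} ∪→ {A,C}; cost 1
[col 3] KQ: children K:{C}, Q:{G} ∪→ {C,G}; cost 1
[col 3] DGKQ: children DG:{A,C}, KQ:{C,G} ∩→ {C}; cost 0
[col 4] DG: children D:{A}, G:{C} ∪→ {A,C}; cost 1
[col 4] KQ: children K:{C}, Q:{G} ∪→ {C,G}; cost 1
[col 4] DGKQ: children DG:{A,C}, KQ:{C,G} ∩→ {C}; cost 0
[col 5] DG: children D:{T}, G:{T} ∩→ {T}; cost 0
[col 5] KQ: children K:{A}, Q:{A} ∩→ {A}; cost 0
[col 5] DGKQ: children DG:{T}, KQ:{A} ∪→ {A,T}; cost 1
[col 6] DG: children D:{G}, G:{G} ∩→ {G}; cost 0
[col 6] KQ: children K:{T}, Q:{A} ∪→ {A,T}; cost 1
[col 6] DGKQ: children DG:{G}, KQ:{A,T} ∪→ {A,G,T}; cost 1
[col 7] DG: children D:{G}, G:{A} ∪→ {A,G}; cost 1
[col 7] KQ: children K:{G}, Q:{G} ∩→ {G}; cost 0
[col 7] DGKQ: children DG:{A,G}, KQ:{G} ∩→ {G}; cost 0
per-site changes: [2, 3, 2, 2, 2, 1, 2, 1]; total = 15

15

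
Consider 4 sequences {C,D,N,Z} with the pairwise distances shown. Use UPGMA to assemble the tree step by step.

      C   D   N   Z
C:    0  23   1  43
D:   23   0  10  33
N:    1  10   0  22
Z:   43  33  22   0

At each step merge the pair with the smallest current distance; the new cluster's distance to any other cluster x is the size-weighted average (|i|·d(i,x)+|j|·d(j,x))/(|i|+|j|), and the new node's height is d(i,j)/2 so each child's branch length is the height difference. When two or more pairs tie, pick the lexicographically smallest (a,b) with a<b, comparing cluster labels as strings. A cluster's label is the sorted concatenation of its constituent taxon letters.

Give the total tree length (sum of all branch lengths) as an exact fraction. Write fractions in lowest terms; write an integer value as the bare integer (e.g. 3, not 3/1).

iteration 1: select C,N (d=1); attach at lengths (1/2, 1/2); label the merged cluster CN
  updated: d(CN,D)=33/2, d(CN,Z)=65/2
iteration 2: select CN,D (d=33/2); attach at lengths (31/4, 33/4); label the merged cluster CDN
  updated: d(CDN,Z)=98/3
iteration 3: select CDN,Z (d=98/3); attach at lengths (97/12, 49/3); label the merged cluster CDNZ
final tree: (((C:1/2,N:1/2):31/4,D:33/4):97/12,Z:49/3)
total length: 497/12

497/12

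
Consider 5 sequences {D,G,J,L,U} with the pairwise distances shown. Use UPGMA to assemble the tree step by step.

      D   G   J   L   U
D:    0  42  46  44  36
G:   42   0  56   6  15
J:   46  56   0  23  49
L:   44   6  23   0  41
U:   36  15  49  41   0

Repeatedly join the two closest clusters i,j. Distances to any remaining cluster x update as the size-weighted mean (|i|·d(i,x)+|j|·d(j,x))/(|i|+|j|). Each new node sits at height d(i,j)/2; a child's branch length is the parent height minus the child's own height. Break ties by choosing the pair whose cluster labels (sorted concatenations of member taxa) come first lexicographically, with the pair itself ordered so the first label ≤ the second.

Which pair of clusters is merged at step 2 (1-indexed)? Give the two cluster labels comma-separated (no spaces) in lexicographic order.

step 1: merge (G,L) at d=6; branch lengths G→3, L→3; new cluster GL
  updated: d(D,GL)=43, d(GL,J)=79/2, d(GL,U)=28
step 2: merge (GL,U) at d=28; branch lengths GL→11, U→14; new cluster GLU
  updated: d(D,GLU)=122/3, d(GLU,J)=128/3
step 3: merge (D,GLU) at d=122/3; branch lengths D→61/3, GLU→19/3; new cluster DGLU
  updated: d(DGLU,J)=87/2
step 4: merge (DGLU,J) at d=87/2; branch lengths DGLU→17/12, J→87/4; new cluster DGJLU
final tree: ((D:61/3,((G:3,L:3):11,U:14):19/3):17/12,J:87/4)
total length: 485/6

GL,U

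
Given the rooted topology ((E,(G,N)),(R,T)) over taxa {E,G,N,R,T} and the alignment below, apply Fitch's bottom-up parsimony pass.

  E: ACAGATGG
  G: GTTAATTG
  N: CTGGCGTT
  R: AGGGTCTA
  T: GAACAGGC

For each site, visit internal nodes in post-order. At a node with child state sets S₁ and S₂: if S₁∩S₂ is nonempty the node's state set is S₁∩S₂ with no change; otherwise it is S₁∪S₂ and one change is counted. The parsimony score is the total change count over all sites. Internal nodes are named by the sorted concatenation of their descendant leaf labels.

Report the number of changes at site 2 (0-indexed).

3

GN@0: {G} ∪ {C} = {C,G} (union, +1)
EGN@0: {A} ∪ {C,G} = {A,C,G} (union, +1)
RT@0: {A} ∪ {G} = {A,G} (union, +1)
EGNRT@0: {A,C,G} ∩ {A,G} = {A,G} (intersection, +0)
GN@1: {T} ∩ {T} = {T} (intersection, +0)
EGN@1: {C} ∪ {T} = {C,T} (union, +1)
RT@1: {G} ∪ {A} = {A,G} (union, +1)
EGNRT@1: {C,T} ∪ {A,G} = {A,C,G,T} (union, +1)
GN@2: {T} ∪ {G} = {G,T} (union, +1)
EGN@2: {A} ∪ {G,T} = {A,G,T} (union, +1)
RT@2: {G} ∪ {A} = {A,G} (union, +1)
EGNRT@2: {A,G,T} ∩ {A,G} = {A,G} (intersection, +0)
GN@3: {A} ∪ {G} = {A,G} (union, +1)
EGN@3: {G} ∩ {A,G} = {G} (intersection, +0)
RT@3: {G} ∪ {C} = {C,G} (union, +1)
EGNRT@3: {G} ∩ {C,G} = {G} (intersection, +0)
GN@4: {A} ∪ {C} = {A,C} (union, +1)
EGN@4: {A} ∩ {A,C} = {A} (intersection, +0)
RT@4: {T} ∪ {A} = {A,T} (union, +1)
EGNRT@4: {A} ∩ {A,T} = {A} (intersection, +0)
GN@5: {T} ∪ {G} = {G,T} (union, +1)
EGN@5: {T} ∩ {G,T} = {T} (intersection, +0)
RT@5: {C} ∪ {G} = {C,G} (union, +1)
EGNRT@5: {T} ∪ {C,G} = {C,G,T} (union, +1)
GN@6: {T} ∩ {T} = {T} (intersection, +0)
EGN@6: {G} ∪ {T} = {G,T} (union, +1)
RT@6: {T} ∪ {G} = {G,T} (union, +1)
EGNRT@6: {G,T} ∩ {G,T} = {G,T} (intersection, +0)
GN@7: {G} ∪ {T} = {G,T} (union, +1)
EGN@7: {G} ∩ {G,T} = {G} (intersection, +0)
RT@7: {A} ∪ {C} = {A,C} (union, +1)
EGNRT@7: {G} ∪ {A,C} = {A,C,G} (union, +1)
per-site changes: [3, 3, 3, 2, 2, 3, 2, 3]; total = 21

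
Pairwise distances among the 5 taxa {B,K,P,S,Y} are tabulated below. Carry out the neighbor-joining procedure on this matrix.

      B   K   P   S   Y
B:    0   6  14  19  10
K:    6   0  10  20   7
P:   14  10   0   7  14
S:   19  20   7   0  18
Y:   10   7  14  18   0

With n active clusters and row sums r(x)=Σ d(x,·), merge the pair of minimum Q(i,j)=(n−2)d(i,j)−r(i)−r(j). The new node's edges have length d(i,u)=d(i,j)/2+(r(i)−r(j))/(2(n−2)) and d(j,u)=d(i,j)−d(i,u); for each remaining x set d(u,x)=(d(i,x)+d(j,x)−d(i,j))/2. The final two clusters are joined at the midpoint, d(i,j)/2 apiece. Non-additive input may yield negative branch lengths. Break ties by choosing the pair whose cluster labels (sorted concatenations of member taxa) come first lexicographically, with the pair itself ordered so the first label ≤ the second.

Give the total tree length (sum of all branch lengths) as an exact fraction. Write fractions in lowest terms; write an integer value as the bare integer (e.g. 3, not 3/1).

213/8

iteration 1: select P,S (d=7, Q=-88); attach at lengths (1/3, 20/3); label the merged cluster PS
  updated: d(B,PS)=13, d(K,PS)=23/2, d(PS,Y)=25/2
iteration 2: select B,K (d=6, Q=-83/2); attach at lengths (33/8, 15/8); label the merged cluster BK
  updated: d(BK,PS)=37/4, d(BK,Y)=11/2
iteration 3: select BK,PS (d=37/4, Q=-109/4); attach at lengths (9/8, 65/8); label the merged cluster BKPS
  updated: d(BKPS,Y)=35/8
iteration 4: select BKPS,Y (d=35/8); attach at lengths (35/16, 35/16); label the merged cluster BKPSY
final tree: (((B:33/8,K:15/8):9/8,(P:1/3,S:20/3):65/8):35/16,Y:35/16)
total length: 213/8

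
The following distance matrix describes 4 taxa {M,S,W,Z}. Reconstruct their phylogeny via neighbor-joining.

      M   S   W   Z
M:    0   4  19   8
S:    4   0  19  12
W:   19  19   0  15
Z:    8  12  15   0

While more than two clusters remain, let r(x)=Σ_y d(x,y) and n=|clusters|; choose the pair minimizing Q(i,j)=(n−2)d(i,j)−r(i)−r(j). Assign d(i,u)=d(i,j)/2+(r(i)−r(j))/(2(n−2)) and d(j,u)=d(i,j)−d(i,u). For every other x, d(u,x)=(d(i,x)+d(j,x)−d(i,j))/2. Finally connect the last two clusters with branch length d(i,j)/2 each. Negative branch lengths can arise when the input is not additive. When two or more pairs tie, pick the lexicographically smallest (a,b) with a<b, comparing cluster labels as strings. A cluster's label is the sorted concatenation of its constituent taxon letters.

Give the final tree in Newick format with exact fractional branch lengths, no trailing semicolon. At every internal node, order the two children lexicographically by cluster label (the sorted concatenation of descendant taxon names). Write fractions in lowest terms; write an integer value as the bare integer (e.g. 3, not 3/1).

step 1: merge (M,S) at d=4, Q=-58; branch lengths M→1, S→3; new cluster MS
  updated: d(MS,W)=17, d(MS,Z)=8
step 2: merge (MS,W) at d=17, Q=-40; branch lengths MS→5, W→12; new cluster MSW
  updated: d(MSW,Z)=3
step 3: merge (MSW,Z) at d=3; branch lengths MSW→3/2, Z→3/2; new cluster MSWZ
final tree: (((M:1,S:3):5,W:12):3/2,Z:3/2)
total length: 24

(((M:1,S:3):5,W:12):3/2,Z:3/2)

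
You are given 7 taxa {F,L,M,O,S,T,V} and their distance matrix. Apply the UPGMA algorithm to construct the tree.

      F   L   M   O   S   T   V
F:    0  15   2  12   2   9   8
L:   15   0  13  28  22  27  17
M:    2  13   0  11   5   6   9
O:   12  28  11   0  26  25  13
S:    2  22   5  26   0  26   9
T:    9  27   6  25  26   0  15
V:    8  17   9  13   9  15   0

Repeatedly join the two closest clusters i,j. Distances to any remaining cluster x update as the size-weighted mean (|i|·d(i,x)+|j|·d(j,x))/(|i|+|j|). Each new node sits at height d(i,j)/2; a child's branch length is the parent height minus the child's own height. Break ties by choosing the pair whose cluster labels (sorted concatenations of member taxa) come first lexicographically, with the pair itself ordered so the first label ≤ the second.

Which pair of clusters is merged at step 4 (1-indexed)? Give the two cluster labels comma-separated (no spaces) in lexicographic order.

FMSV,T

1. join F+M (d=2) ⇒ FM; edges |F|=1, |M|=1
  updated: d(FM,L)=14, d(FM,O)=23/2, d(FM,S)=7/2, d(FM,T)=15/2, d(FM,V)=17/2
2. join FM+S (d=7/2) ⇒ FMS; edges |FM|=3/4, |S|=7/4
  updated: d(FMS,L)=50/3, d(FMS,O)=49/3, d(FMS,T)=41/3, d(FMS,V)=26/3
3. join FMS+V (d=26/3) ⇒ FMSV; edges |FMS|=31/12, |V|=13/3
  updated: d(FMSV,L)=67/4, d(FMSV,O)=31/2, d(FMSV,T)=14
4. join FMSV+T (d=14) ⇒ FMSTV; edges |FMSV|=8/3, |T|=7
  updated: d(FMSTV,L)=94/5, d(FMSTV,O)=87/5
5. join FMSTV+O (d=87/5) ⇒ FMOSTV; edges |FMSTV|=17/10, |O|=87/10
  updated: d(FMOSTV,L)=61/3
6. join FMOSTV+L (d=61/3) ⇒ FLMOSTV; edges |FMOSTV|=22/15, |L|=61/6
final tree: ((((((F:1,M:1):3/4,S:7/4):31/12,V:13/3):8/3,T:7):17/10,O:87/10):22/15,L:61/6)
total length: 2587/60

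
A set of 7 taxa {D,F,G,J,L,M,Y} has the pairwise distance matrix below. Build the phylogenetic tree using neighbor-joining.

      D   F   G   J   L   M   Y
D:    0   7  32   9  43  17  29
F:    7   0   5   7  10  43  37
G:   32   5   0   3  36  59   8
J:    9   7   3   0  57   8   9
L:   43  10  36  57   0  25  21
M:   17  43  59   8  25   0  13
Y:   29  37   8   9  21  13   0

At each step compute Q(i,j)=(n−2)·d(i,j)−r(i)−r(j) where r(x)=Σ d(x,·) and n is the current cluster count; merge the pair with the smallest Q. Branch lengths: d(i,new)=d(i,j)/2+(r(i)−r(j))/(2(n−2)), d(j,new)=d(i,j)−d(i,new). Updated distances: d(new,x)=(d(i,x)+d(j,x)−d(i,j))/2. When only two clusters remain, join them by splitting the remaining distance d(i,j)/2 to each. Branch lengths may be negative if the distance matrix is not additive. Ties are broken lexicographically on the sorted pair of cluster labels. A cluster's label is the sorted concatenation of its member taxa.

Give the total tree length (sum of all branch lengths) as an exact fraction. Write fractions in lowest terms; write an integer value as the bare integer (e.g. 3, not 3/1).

1. join F+L (d=10, Q=-251) ⇒ FL; edges |F|=-33/10, |L|=133/10
  updated: d(D,FL)=20, d(FL,G)=31/2, d(FL,J)=27, d(FL,M)=29, d(FL,Y)=24
2. join FL+G (d=31/2, Q=-171) ⇒ FGL; edges |FL|=15/2, |G|=8
  updated: d(D,FGL)=73/4, d(FGL,J)=29/4, d(FGL,M)=145/4, d(FGL,Y)=33/4
3. join FGL+Y (d=33/4, Q=-209/2) ⇒ FGLY; edges |FGL|=71/12, |Y|=7/3
  updated: d(D,FGLY)=39/2, d(FGLY,J)=4, d(FGLY,M)=41/2
4. join D+M (d=17, Q=-57) ⇒ DM; edges |D|=17/2, |M|=17/2
  updated: d(DM,FGLY)=23/2, d(DM,J)=0
5. join DM+FGLY (d=23/2, Q=-31/2) ⇒ DFGLMY; edges |DM|=15/4, |FGLY|=31/4
  updated: d(DFGLMY,J)=-15/4
6. join DFGLMY+J (d=-15/4) ⇒ DFGJLMY; edges |DFGLMY|=-15/8, |J|=-15/8
final tree: (((D:17/2,M:17/2):15/4,(((F:-33/10,L:133/10):15/2,G:8):71/12,Y:7/3):31/4):-15/8,J:-15/8)
total length: 117/2

117/2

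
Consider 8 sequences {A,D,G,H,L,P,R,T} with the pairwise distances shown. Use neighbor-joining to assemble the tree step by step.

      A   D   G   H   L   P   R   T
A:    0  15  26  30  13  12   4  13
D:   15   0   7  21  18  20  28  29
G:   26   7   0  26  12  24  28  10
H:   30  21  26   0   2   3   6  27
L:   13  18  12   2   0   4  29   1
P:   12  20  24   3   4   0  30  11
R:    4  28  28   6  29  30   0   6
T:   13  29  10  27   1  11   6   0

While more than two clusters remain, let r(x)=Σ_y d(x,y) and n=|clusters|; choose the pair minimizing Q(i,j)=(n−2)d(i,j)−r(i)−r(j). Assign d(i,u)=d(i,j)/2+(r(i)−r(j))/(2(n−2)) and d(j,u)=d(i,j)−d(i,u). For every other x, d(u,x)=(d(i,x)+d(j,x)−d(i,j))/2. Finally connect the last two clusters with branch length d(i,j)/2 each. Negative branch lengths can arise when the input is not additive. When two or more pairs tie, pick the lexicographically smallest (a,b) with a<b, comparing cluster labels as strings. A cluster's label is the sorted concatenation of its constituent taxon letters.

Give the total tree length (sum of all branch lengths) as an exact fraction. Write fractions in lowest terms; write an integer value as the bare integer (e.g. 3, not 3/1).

step 1: merge (D,G) at d=7, Q=-229; branch lengths D→47/12, G→37/12; new cluster DG
  updated: d(A,DG)=17, d(DG,H)=20, d(DG,L)=23/2, d(DG,P)=37/2, d(DG,R)=49/2, d(DG,T)=16
step 2: merge (A,R) at d=4, Q=-337/2; branch lengths A→19/20, R→61/20; new cluster AR
  updated: d(AR,DG)=75/4, d(AR,H)=16, d(AR,L)=19, d(AR,P)=19, d(AR,T)=15/2
step 3: merge (AR,T) at d=15/2, Q=-451/4; branch lengths AR→191/32, T→49/32; new cluster ART
  updated: d(ART,DG)=109/8, d(ART,H)=71/4, d(ART,L)=25/4, d(ART,P)=45/4
step 4: merge (ART,DG) at d=109/8, Q=-573/8; branch lengths ART→209/48, DG→445/48; new cluster ADGRT
  updated: d(ADGRT,H)=193/16, d(ADGRT,L)=33/16, d(ADGRT,P)=129/16
step 5: merge (ADGRT,L) at d=33/16, Q=-209/8; branch lengths ADGRT→73/16, L→-5/2; new cluster ADGLRT
  updated: d(ADGLRT,H)=6, d(ADGLRT,P)=5
step 6: merge (ADGLRT,H) at d=6, Q=-14; branch lengths ADGLRT→4, H→2; new cluster ADGHLRT
  updated: d(ADGHLRT,P)=1
step 7: merge (ADGHLRT,P) at d=1; branch lengths ADGHLRT→1/2, P→1/2; new cluster ADGHLPRT
final tree: ((((((A:19/20,R:61/20):191/32,T:49/32):209/48,(D:47/12,G:37/12):445/48):73/16,L:-5/2):4,H:2):1/2,P:1/2)
total length: 659/16

659/16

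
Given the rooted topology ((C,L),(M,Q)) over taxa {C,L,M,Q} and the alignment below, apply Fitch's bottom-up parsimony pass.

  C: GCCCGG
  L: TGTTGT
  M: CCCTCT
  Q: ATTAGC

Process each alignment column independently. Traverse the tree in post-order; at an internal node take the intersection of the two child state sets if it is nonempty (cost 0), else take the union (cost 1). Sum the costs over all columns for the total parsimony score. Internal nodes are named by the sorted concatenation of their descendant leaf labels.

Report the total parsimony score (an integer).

site 0, node CL: C={G} ∪ L={T} → {G,T} (+1)
site 0, node MQ: M={C} ∪ Q={A} → {A,C} (+1)
site 0, node CLMQ: CL={G,T} ∪ MQ={A,C} → {A,C,G,T} (+1)
site 1, node CL: C={C} ∪ L={G} → {C,G} (+1)
site 1, node MQ: M={C} ∪ Q={T} → {C,T} (+1)
site 1, node CLMQ: CL={C,G} ∩ MQ={C,T} → {C} (+0)
site 2, node CL: C={C} ∪ L={T} → {C,T} (+1)
site 2, node MQ: M={C} ∪ Q={T} → {C,T} (+1)
site 2, node CLMQ: CL={C,T} ∩ MQ={C,T} → {C,T} (+0)
site 3, node CL: C={C} ∪ L={T} → {C,T} (+1)
site 3, node MQ: M={T} ∪ Q={A} → {A,T} (+1)
site 3, node CLMQ: CL={C,T} ∩ MQ={A,T} → {T} (+0)
site 4, node CL: C={G} ∩ L={G} → {G} (+0)
site 4, node MQ: M={C} ∪ Q={G} → {C,G} (+1)
site 4, node CLMQ: CL={G} ∩ MQ={C,G} → {G} (+0)
site 5, node CL: C={G} ∪ L={T} → {G,T} (+1)
site 5, node MQ: M={T} ∪ Q={C} → {C,T} (+1)
site 5, node CLMQ: CL={G,T} ∩ MQ={C,T} → {T} (+0)
per-site changes: [3, 2, 2, 2, 1, 2]; total = 12

12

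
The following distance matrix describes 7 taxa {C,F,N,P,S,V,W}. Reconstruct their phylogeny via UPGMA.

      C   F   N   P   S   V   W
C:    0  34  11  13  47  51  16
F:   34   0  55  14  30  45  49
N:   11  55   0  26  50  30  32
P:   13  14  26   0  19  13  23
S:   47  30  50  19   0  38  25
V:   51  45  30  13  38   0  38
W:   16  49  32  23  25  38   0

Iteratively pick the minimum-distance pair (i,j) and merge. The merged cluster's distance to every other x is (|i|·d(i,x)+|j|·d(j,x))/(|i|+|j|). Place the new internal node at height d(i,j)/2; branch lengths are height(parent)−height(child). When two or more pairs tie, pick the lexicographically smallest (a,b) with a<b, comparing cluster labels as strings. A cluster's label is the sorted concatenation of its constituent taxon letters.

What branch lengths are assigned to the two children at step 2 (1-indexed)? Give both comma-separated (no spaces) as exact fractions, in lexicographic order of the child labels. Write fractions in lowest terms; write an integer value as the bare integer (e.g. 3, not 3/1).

iteration 1: select C,N (d=11); attach at lengths (11/2, 11/2); label the merged cluster CN
  updated: d(CN,F)=89/2, d(CN,P)=39/2, d(CN,S)=97/2, d(CN,V)=81/2, d(CN,W)=24
iteration 2: select P,V (d=13); attach at lengths (13/2, 13/2); label the merged cluster PV
  updated: d(CN,PV)=30, d(F,PV)=59/2, d(PV,S)=57/2, d(PV,W)=61/2
iteration 3: select CN,W (d=24); attach at lengths (13/2, 12); label the merged cluster CNW
  updated: d(CNW,F)=46, d(CNW,PV)=181/6, d(CNW,S)=122/3
iteration 4: select PV,S (d=57/2); attach at lengths (31/4, 57/4); label the merged cluster PSV
  updated: d(CNW,PSV)=101/3, d(F,PSV)=89/3
iteration 5: select F,PSV (d=89/3); attach at lengths (89/6, 7/12); label the merged cluster FPSV
  updated: d(CNW,FPSV)=147/4
iteration 6: select CNW,FPSV (d=147/4); attach at lengths (51/8, 85/24); label the merged cluster CFNPSVW
final tree: (((C:11/2,N:11/2):13/2,W:12):51/8,(F:89/6,((P:13/2,V:13/2):31/4,S:57/4):7/12):85/24)
total length: 539/6

13/2,13/2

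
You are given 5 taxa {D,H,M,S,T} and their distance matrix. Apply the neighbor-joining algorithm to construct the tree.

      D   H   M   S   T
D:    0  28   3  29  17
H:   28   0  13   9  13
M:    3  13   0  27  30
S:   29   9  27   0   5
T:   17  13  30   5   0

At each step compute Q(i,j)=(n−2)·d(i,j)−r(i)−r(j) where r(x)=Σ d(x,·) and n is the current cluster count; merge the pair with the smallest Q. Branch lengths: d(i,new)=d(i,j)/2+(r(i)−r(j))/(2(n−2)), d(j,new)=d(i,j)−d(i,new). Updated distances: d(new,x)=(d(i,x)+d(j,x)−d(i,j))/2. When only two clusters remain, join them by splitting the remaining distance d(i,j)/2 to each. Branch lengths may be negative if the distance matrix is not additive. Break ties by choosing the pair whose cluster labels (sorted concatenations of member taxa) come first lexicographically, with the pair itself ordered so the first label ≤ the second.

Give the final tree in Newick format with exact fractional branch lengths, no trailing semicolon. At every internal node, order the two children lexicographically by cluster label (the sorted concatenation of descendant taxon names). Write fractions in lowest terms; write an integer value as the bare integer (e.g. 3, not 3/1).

1. join D+M (d=3, Q=-141) ⇒ DM; edges |D|=13/6, |M|=5/6
  updated: d(DM,H)=19, d(DM,S)=53/2, d(DM,T)=22
2. join DM+H (d=19, Q=-141/2) ⇒ DHM; edges |DM|=129/8, |H|=23/8
  updated: d(DHM,S)=33/4, d(DHM,T)=8
3. join DHM+S (d=33/4, Q=-85/4) ⇒ DHMS; edges |DHM|=45/8, |S|=21/8
  updated: d(DHMS,T)=19/8
4. join DHMS+T (d=19/8) ⇒ DHMST; edges |DHMS|=19/16, |T|=19/16
final tree: ((((D:13/6,M:5/6):129/8,H:23/8):45/8,S:21/8):19/16,T:19/16)
total length: 261/8

((((D:13/6,M:5/6):129/8,H:23/8):45/8,S:21/8):19/16,T:19/16)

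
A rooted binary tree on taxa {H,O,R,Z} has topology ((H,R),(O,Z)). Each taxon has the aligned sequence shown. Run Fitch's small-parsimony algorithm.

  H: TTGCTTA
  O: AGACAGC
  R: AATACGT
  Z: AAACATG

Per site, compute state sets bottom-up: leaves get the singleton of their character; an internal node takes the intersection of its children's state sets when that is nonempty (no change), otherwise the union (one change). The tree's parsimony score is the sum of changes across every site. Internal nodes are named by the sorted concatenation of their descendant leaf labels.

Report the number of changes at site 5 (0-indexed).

2

site 0, node HR: H={T} ∪ R={A} → {A,T} (+1)
site 0, node OZ: O={A} ∩ Z={A} → {A} (+0)
site 0, node HORZ: HR={A,T} ∩ OZ={A} → {A} (+0)
site 1, node HR: H={T} ∪ R={A} → {A,T} (+1)
site 1, node OZ: O={G} ∪ Z={A} → {A,G} (+1)
site 1, node HORZ: HR={A,T} ∩ OZ={A,G} → {A} (+0)
site 2, node HR: H={G} ∪ R={T} → {G,T} (+1)
site 2, node OZ: O={A} ∩ Z={A} → {A} (+0)
site 2, node HORZ: HR={G,T} ∪ OZ={A} → {A,G,T} (+1)
site 3, node HR: H={C} ∪ R={A} → {A,C} (+1)
site 3, node OZ: O={C} ∩ Z={C} → {C} (+0)
site 3, node HORZ: HR={A,C} ∩ OZ={C} → {C} (+0)
site 4, node HR: H={T} ∪ R={C} → {C,T} (+1)
site 4, node OZ: O={A} ∩ Z={A} → {A} (+0)
site 4, node HORZ: HR={C,T} ∪ OZ={A} → {A,C,T} (+1)
site 5, node HR: H={T} ∪ R={G} → {G,T} (+1)
site 5, node OZ: O={G} ∪ Z={T} → {G,T} (+1)
site 5, node HORZ: HR={G,T} ∩ OZ={G,T} → {G,T} (+0)
site 6, node HR: H={A} ∪ R={T} → {A,T} (+1)
site 6, node OZ: O={C} ∪ Z={G} → {C,G} (+1)
site 6, node HORZ: HR={A,T} ∪ OZ={C,G} → {A,C,G,T} (+1)
per-site changes: [1, 2, 2, 1, 2, 2, 3]; total = 13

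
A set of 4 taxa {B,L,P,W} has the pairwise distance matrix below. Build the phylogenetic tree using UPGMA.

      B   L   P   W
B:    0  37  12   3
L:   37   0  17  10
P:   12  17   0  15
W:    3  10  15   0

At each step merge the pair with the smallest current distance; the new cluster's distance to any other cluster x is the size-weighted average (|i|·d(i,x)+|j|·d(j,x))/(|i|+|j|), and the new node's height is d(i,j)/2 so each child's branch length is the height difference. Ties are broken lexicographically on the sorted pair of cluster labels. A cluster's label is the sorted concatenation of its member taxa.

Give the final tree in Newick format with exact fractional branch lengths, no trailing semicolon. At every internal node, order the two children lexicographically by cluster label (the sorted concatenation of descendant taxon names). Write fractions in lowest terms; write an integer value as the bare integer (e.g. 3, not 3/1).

1. join B+W (d=3) ⇒ BW; edges |B|=3/2, |W|=3/2
  updated: d(BW,L)=47/2, d(BW,P)=27/2
2. join BW+P (d=27/2) ⇒ BPW; edges |BW|=21/4, |P|=27/4
  updated: d(BPW,L)=64/3
3. join BPW+L (d=64/3) ⇒ BLPW; edges |BPW|=47/12, |L|=32/3
final tree: (((B:3/2,W:3/2):21/4,P:27/4):47/12,L:32/3)
total length: 355/12

(((B:3/2,W:3/2):21/4,P:27/4):47/12,L:32/3)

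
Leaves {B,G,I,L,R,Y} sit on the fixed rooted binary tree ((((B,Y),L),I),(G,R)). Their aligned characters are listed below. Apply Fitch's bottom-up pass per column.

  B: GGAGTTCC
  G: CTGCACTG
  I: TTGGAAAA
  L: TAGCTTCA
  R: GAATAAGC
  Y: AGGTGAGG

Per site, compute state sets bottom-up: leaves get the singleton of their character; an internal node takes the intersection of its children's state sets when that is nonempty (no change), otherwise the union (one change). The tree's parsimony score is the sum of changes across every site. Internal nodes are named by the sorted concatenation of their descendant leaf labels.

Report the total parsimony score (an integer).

site 0, node BY: B={G} ∪ Y={A} → {A,G} (+1)
site 0, node BLY: BY={A,G} ∪ L={T} → {A,G,T} (+1)
site 0, node BILY: BLY={A,G,T} ∩ I={T} → {T} (+0)
site 0, node GR: G={C} ∪ R={G} → {C,G} (+1)
site 0, node BGILRY: BILY={T} ∪ GR={C,G} → {C,G,T} (+1)
site 1, node BY: B={G} ∩ Y={G} → {G} (+0)
site 1, node BLY: BY={G} ∪ L={A} → {A,G} (+1)
site 1, node BILY: BLY={A,G} ∪ I={T} → {A,G,T} (+1)
site 1, node GR: G={T} ∪ R={A} → {A,T} (+1)
site 1, node BGILRY: BILY={A,G,T} ∩ GR={A,T} → {A,T} (+0)
site 2, node BY: B={A} ∪ Y={G} → {A,G} (+1)
site 2, node BLY: BY={A,G} ∩ L={G} → {G} (+0)
site 2, node BILY: BLY={G} ∩ I={G} → {G} (+0)
site 2, node GR: G={G} ∪ R={A} → {A,G} (+1)
site 2, node BGILRY: BILY={G} ∩ GR={A,G} → {G} (+0)
site 3, node BY: B={G} ∪ Y={T} → {G,T} (+1)
site 3, node BLY: BY={G,T} ∪ L={C} → {C,G,T} (+1)
site 3, node BILY: BLY={C,G,T} ∩ I={G} → {G} (+0)
site 3, node GR: G={C} ∪ R={T} → {C,T} (+1)
site 3, node BGILRY: BILY={G} ∪ GR={C,T} → {C,G,T} (+1)
site 4, node BY: B={T} ∪ Y={G} → {G,T} (+1)
site 4, node BLY: BY={G,T} ∩ L={T} → {T} (+0)
site 4, node BILY: BLY={T} ∪ I={A} → {A,T} (+1)
site 4, node GR: G={A} ∩ R={A} → {A} (+0)
site 4, node BGILRY: BILY={A,T} ∩ GR={A} → {A} (+0)
site 5, node BY: B={T} ∪ Y={A} → {A,T} (+1)
site 5, node BLY: BY={A,T} ∩ L={T} → {T} (+0)
site 5, node BILY: BLY={T} ∪ I={A} → {A,T} (+1)
site 5, node GR: G={C} ∪ R={A} → {A,C} (+1)
site 5, node BGILRY: BILY={A,T} ∩ GR={A,C} → {A} (+0)
site 6, node BY: B={C} ∪ Y={G} → {C,G} (+1)
site 6, node BLY: BY={C,G} ∩ L={C} → {C} (+0)
site 6, node BILY: BLY={C} ∪ I={A} → {A,C} (+1)
site 6, node GR: G={T} ∪ R={G} → {G,T} (+1)
site 6, node BGILRY: BILY={A,C} ∪ GR={G,T} → {A,C,G,T} (+1)
site 7, node BY: B={C} ∪ Y={G} → {C,G} (+1)
site 7, node BLY: BY={C,G} ∪ L={A} → {A,C,G} (+1)
site 7, node BILY: BLY={A,C,G} ∩ I={A} → {A} (+0)
site 7, node GR: G={G} ∪ R={C} → {C,G} (+1)
site 7, node BGILRY: BILY={A} ∪ GR={C,G} → {A,C,G} (+1)
per-site changes: [4, 3, 2, 4, 2, 3, 4, 4]; total = 26

26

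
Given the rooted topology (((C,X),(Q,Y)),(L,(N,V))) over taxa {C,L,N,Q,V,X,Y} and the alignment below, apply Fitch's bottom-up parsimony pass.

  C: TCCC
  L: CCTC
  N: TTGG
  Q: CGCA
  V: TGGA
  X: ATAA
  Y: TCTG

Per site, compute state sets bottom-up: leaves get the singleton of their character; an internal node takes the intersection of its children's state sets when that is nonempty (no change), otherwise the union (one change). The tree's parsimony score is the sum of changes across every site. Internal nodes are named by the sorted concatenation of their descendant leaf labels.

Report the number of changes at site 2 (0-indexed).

site 0, node CX: C={T} ∪ X={A} → {A,T} (+1)
site 0, node QY: Q={C} ∪ Y={T} → {C,T} (+1)
site 0, node CQXY: CX={A,T} ∩ QY={C,T} → {T} (+0)
site 0, node NV: N={T} ∩ V={T} → {T} (+0)
site 0, node LNV: L={C} ∪ NV={T} → {C,T} (+1)
site 0, node CLNQVXY: CQXY={T} ∩ LNV={C,T} → {T} (+0)
site 1, node CX: C={C} ∪ X={T} → {C,T} (+1)
site 1, node QY: Q={G} ∪ Y={C} → {C,G} (+1)
site 1, node CQXY: CX={C,T} ∩ QY={C,G} → {C} (+0)
site 1, node NV: N={T} ∪ V={G} → {G,T} (+1)
site 1, node LNV: L={C} ∪ NV={G,T} → {C,G,T} (+1)
site 1, node CLNQVXY: CQXY={C} ∩ LNV={C,G,T} → {C} (+0)
site 2, node CX: C={C} ∪ X={A} → {A,C} (+1)
site 2, node QY: Q={C} ∪ Y={T} → {C,T} (+1)
site 2, node CQXY: CX={A,C} ∩ QY={C,T} → {C} (+0)
site 2, node NV: N={G} ∩ V={G} → {G} (+0)
site 2, node LNV: L={T} ∪ NV={G} → {G,T} (+1)
site 2, node CLNQVXY: CQXY={C} ∪ LNV={G,T} → {C,G,T} (+1)
site 3, node CX: C={C} ∪ X={A} → {A,C} (+1)
site 3, node QY: Q={A} ∪ Y={G} → {A,G} (+1)
site 3, node CQXY: CX={A,C} ∩ QY={A,G} → {A} (+0)
site 3, node NV: N={G} ∪ V={A} → {A,G} (+1)
site 3, node LNV: L={C} ∪ NV={A,G} → {A,C,G} (+1)
site 3, node CLNQVXY: CQXY={A} ∩ LNV={A,C,G} → {A} (+0)
per-site changes: [3, 4, 4, 4]; total = 15

4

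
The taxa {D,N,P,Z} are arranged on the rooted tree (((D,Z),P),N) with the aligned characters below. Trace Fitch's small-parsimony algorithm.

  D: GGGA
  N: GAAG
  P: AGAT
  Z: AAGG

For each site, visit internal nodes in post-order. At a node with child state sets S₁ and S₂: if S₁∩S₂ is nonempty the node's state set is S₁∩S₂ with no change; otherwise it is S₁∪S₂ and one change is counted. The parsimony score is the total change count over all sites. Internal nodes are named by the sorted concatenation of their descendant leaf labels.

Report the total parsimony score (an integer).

7

[col 0] DZ: children D:{G}, Z:{A} ∪→ {A,G}; cost 1
[col 0] DPZ: children DZ:{A,G}, P:{A} ∩→ {A}; cost 0
[col 0] DNPZ: children DPZ:{A}, N:{G} ∪→ {A,G}; cost 1
[col 1] DZ: children D:{G}, Z:{A} ∪→ {A,G}; cost 1
[col 1] DPZ: children DZ:{A,G}, P:{G} ∩→ {G}; cost 0
[col 1] DNPZ: children DPZ:{G}, N:{A} ∪→ {A,G}; cost 1
[col 2] DZ: children D:{G}, Z:{G} ∩→ {G}; cost 0
[col 2] DPZ: children DZ:{G}, P:{A} ∪→ {A,G}; cost 1
[col 2] DNPZ: children DPZ:{A,G}, N:{A} ∩→ {A}; cost 0
[col 3] DZ: children D:{A}, Z:{G} ∪→ {A,G}; cost 1
[col 3] DPZ: children DZ:{A,G}, P:{T} ∪→ {A,G,T}; cost 1
[col 3] DNPZ: children DPZ:{A,G,T}, N:{G} ∩→ {G}; cost 0
per-site changes: [2, 2, 1, 2]; total = 7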